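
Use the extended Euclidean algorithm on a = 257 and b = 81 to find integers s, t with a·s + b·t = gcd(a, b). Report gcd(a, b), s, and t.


Euclidean algorithm on (257, 81) — divide until remainder is 0:
  257 = 3 · 81 + 14
  81 = 5 · 14 + 11
  14 = 1 · 11 + 3
  11 = 3 · 3 + 2
  3 = 1 · 2 + 1
  2 = 2 · 1 + 0
gcd(257, 81) = 1.
Track Bezout coefficients alongside the remainders: start with r₀ = 257 = a·1 + b·0 (s = 1, t = 0) and r₁ = 81 = a·0 + b·1 (s = 0, t = 1); each new remainder r_{k+1} = r_{k-1} − q_k·r_k inherits s_{k+1} = s_{k-1} − q_k·s_k, t_{k+1} = t_{k-1} − q_k·t_k, so r_k = a·s_k + b·t_k at every step:
  q = 3: r = 14, s = 1 − 3·0 = 1, t = 0 − 3·1 = -3  (check: 257·1 + 81·(-3) = 14)
  q = 5: r = 11, s = 0 − 5·1 = -5, t = 1 − 5·(-3) = 16  (check: 257·(-5) + 81·16 = 11)
  q = 1: r = 3, s = 1 − 1·(-5) = 6, t = -3 − 1·16 = -19  (check: 257·6 + 81·(-19) = 3)
  q = 3: r = 2, s = -5 − 3·6 = -23, t = 16 − 3·(-19) = 73  (check: 257·(-23) + 81·73 = 2)
  q = 1: r = 1, s = 6 − 1·(-23) = 29, t = -19 − 1·73 = -92  (check: 257·29 + 81·(-92) = 1)
The row with r = 1 (the gcd) gives the Bezout coefficients s = 29, t = -92.
Result: 257 · (29) + 81 · (-92) = 1.

gcd(257, 81) = 1; s = 29, t = -92 (check: 257·29 + 81·(-92) = 1).


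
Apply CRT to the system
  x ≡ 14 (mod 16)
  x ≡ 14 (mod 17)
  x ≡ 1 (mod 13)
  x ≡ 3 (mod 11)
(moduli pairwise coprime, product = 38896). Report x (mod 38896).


Product of moduli M = 16 · 17 · 13 · 11 = 38896.
Merge one congruence at a time:
  Start: x ≡ 14 (mod 16).
  Combine with x ≡ 14 (mod 17); new modulus lcm = 272.
    Write x = 14 + 16·t and substitute into x ≡ 14 (mod 17): 16·t ≡ 14 − 14 = 0 (mod 17).
    The inverse of 16 mod 17 is 16 (since 16·16 = 256 = 15·17 + 1), so t ≡ 16·0 = 0 ≡ 0 (mod 17).
    Then x = 14 + 16·0 = 14, valid modulo lcm(16, 17) = 272: x ≡ 14 (mod 272).
  Combine with x ≡ 1 (mod 13); new modulus lcm = 3536.
    Write x = 14 + 272·t and substitute into x ≡ 1 (mod 13): 272·t ≡ 1 − 14 = -13 (mod 13).
    Reduce coefficients mod 13: 12·t ≡ 0 (mod 13).
    The inverse of 12 mod 13 is 12 (since 12·12 = 144 = 11·13 + 1), so t ≡ 12·0 = 0 ≡ 0 (mod 13).
    Then x = 14 + 272·0 = 14, valid modulo lcm(272, 13) = 3536: x ≡ 14 (mod 3536).
  Combine with x ≡ 3 (mod 11); new modulus lcm = 38896.
    Write x = 14 + 3536·t and substitute into x ≡ 3 (mod 11): 3536·t ≡ 3 − 14 = -11 (mod 11).
    Reduce coefficients mod 11: 5·t ≡ 0 (mod 11).
    The inverse of 5 mod 11 is 9 (since 5·9 = 45 = 4·11 + 1), so t ≡ 9·0 = 0 ≡ 0 (mod 11).
    Then x = 14 + 3536·0 = 14, valid modulo lcm(3536, 11) = 38896: x ≡ 14 (mod 38896).
Verify against each original: 14 mod 16 = 14, 14 mod 17 = 14, 14 mod 13 = 1, 14 mod 11 = 3.

x ≡ 14 (mod 38896).


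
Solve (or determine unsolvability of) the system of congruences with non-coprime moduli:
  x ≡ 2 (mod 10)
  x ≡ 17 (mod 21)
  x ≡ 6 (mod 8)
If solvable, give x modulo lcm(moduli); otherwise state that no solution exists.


Moduli 10, 21, 8 are not pairwise coprime, so CRT works modulo lcm(m_i) when all pairwise compatibility conditions hold.
Pairwise compatibility: gcd(m_i, m_j) must divide a_i - a_j for every pair.
Merge one congruence at a time:
  Start: x ≡ 2 (mod 10).
  Combine with x ≡ 17 (mod 21): gcd(10, 21) = 1; 17 - 2 = 15, which IS divisible by 1, so compatible.
    Write x = 2 + 10·t and substitute into x ≡ 17 (mod 21): 10·t ≡ 17 − 2 = 15 (mod 21).
    The inverse of 10 mod 21 is 19 (since 10·19 = 190 = 9·21 + 1), so t ≡ 19·15 = 285 ≡ 12 (mod 21).
    Then x = 2 + 10·12 = 122, valid modulo lcm(10, 21) = 210: x ≡ 122 (mod 210).
  Combine with x ≡ 6 (mod 8): gcd(210, 8) = 2; 6 - 122 = -116, which IS divisible by 2, so compatible.
    Write x = 122 + 210·t and substitute into x ≡ 6 (mod 8): 210·t ≡ 6 − 122 = -116 (mod 8).
    Divide the congruence (and modulus) by g = 2: 105·t ≡ -58 (mod 4).
    Reduce coefficients mod 4: 1·t ≡ 2 (mod 4).
    So t ≡ 2 (mod 4).
    Then x = 122 + 210·2 = 542, valid modulo lcm(210, 8) = 840: x ≡ 542 (mod 840).
Verify: 542 mod 10 = 2, 542 mod 21 = 17, 542 mod 8 = 6.

x ≡ 542 (mod 840).


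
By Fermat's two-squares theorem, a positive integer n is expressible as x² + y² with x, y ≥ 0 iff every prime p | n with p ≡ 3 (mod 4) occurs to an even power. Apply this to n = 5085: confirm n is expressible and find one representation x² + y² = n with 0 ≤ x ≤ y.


Step 1: Factor n = 5085 = 3^2 · 5 · 113.
Step 2: Check the mod-4 condition on each prime factor: 3 ≡ 3 (mod 4), exponent 2 (must be even); 5 ≡ 1 (mod 4), exponent 1; 113 ≡ 1 (mod 4), exponent 1.
All primes ≡ 3 (mod 4) appear to even exponent (or don't appear), so by the two-squares theorem n IS expressible as a sum of two squares.
Step 3: Build a representation. Group n = k² · m with k = 3 and m = 5 · 113 = 565 (a product of primes ≡ 1 (mod 4)); a representation of m scales to one of n via (k·x)² + (k·y)² = k²(x² + y²). Each prime p ≡ 1 (mod 4) is itself a sum of two squares; find a² by testing p − a² for a perfect square:
  5: 5 − 1² = 4 = 2² ⇒ 5 = 1² + 2².
  113: 113 − 1² = 112, 113 − 2² = 109, 113 − 3² = 104, 113 − 4² = 97, 113 − 5² = 88, 113 − 6² = 77, 113 − 7² = 64 = 8² ⇒ 113 = 7² + 8².
  Combine using the Brahmagupta–Fibonacci identity (a² + b²)(c² + d²) = (ac − bd)² + (ad + bc)² = (ac + bd)² + (ad − bc)²:
  5 · 113 = 565: from (1² + 2²)(7² + 8²), take (1·7 − 2·8, 1·8 + 2·7) = (7 − 16, 8 + 14) = (-9, 22); dropping signs (only squares matter) gives (9, 22); check 9² + 22² = 81 + 484 = 565 ✓.
  Scale by k = 3: (3·9, 3·22) = (27, 66).
Step 4: Order so x ≤ y and verify: 27² + 66² = 729 + 4356 = 5085 = n. ✓

n = 5085 = 27² + 66² (one valid representation with x ≤ y).


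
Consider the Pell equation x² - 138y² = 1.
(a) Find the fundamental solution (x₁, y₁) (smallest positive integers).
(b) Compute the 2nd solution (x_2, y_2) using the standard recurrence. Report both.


Step 1: Find the fundamental solution (x₁, y₁) of x² - 138y² = 1.
  Expand √138 as a continued fraction. a₀ = ⌊√138⌋ = 11; iterate m_{k+1} = d_k·a_k − m_k, d_{k+1} = (138 − m_{k+1}²)/d_k, a_{k+1} = ⌊(a₀ + m_{k+1})/d_{k+1}⌋ (starting m₀ = 0, d₀ = 1), with convergents p_k = a_k·p_{k-1} + p_{k-2}, q_k = a_k·q_{k-1} + q_{k-2} (p₋₁ = 1, q₋₁ = 0):
  k = 0: a₀ = 11; p₀/q₀ = 11/1; p₀² − 138·q₀² = 121 − 138 = -17.
  k = 1: m = 11, d = 17, a = ⌊(11 + 11)/17⌋ = 1; p/q = (1·11 + 1)/(1·1 + 0) = 12/1; p² − 138·q² = 144 − 138 = 6.
  k = 2: m = 6, d = 6, a = ⌊(11 + 6)/6⌋ = 2; p/q = (2·12 + 11)/(2·1 + 1) = 35/3; p² − 138·q² = 1225 − 1242 = -17.
  k = 3: m = 6, d = 17, a = ⌊(11 + 6)/17⌋ = 1; p/q = (1·35 + 12)/(1·3 + 1) = 47/4; p² − 138·q² = 2209 − 2208 = 1.
  The first convergent with p² − 138·q² = 1 gives the fundamental solution (x₁, y₁) = (47, 4).
Step 2: Apply the recurrence (x_{n+1}, y_{n+1}) = (x₁x_n + 138y₁y_n, x₁y_n + y₁x_n) repeatedly.
  From (x_1, y_1) = (47, 4): x_2 = 47·47 + 138·4·4 = 4417; y_2 = 47·4 + 4·47 = 376.
Step 3: Verify x_2² - 138·y_2² = 19509889 - 19509888 = 1 (should be 1). ✓

(x_1, y_1) = (47, 4); (x_2, y_2) = (4417, 376).


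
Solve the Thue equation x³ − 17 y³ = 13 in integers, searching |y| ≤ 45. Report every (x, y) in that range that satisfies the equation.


The equation is x³ - 17y³ = 13. For fixed y, x³ = 17·y³ + 13, so a solution requires the RHS to be a perfect cube.
Strategy: iterate y from -45 to 45, compute RHS = 17·y³ + 13, and check whether it is a (positive or negative) perfect cube.
Check small values of y:
  y = 0: RHS = 13 is not a perfect cube.
  y = 1: RHS = 30 is not a perfect cube.
  y = -1: RHS = -4 is not a perfect cube.
  y = 2: RHS = 149 is not a perfect cube.
  y = -2: RHS = -123 is not a perfect cube.
  y = 3: RHS = 472 is not a perfect cube.
  y = -3: RHS = -446 is not a perfect cube.
Continuing the search up to |y| = 45 finds no solutions either.
No (x, y) in the scanned range satisfies the equation.

No integer solutions with |y| ≤ 45.


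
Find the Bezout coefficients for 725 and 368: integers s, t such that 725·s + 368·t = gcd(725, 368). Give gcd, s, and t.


Euclidean algorithm on (725, 368) — divide until remainder is 0:
  725 = 1 · 368 + 357
  368 = 1 · 357 + 11
  357 = 32 · 11 + 5
  11 = 2 · 5 + 1
  5 = 5 · 1 + 0
gcd(725, 368) = 1.
Track Bezout coefficients alongside the remainders: start with r₀ = 725 = a·1 + b·0 (s = 1, t = 0) and r₁ = 368 = a·0 + b·1 (s = 0, t = 1); each new remainder r_{k+1} = r_{k-1} − q_k·r_k inherits s_{k+1} = s_{k-1} − q_k·s_k, t_{k+1} = t_{k-1} − q_k·t_k, so r_k = a·s_k + b·t_k at every step:
  q = 1: r = 357, s = 1 − 1·0 = 1, t = 0 − 1·1 = -1  (check: 725·1 + 368·(-1) = 357)
  q = 1: r = 11, s = 0 − 1·1 = -1, t = 1 − 1·(-1) = 2  (check: 725·(-1) + 368·2 = 11)
  q = 32: r = 5, s = 1 − 32·(-1) = 33, t = -1 − 32·2 = -65  (check: 725·33 + 368·(-65) = 5)
  q = 2: r = 1, s = -1 − 2·33 = -67, t = 2 − 2·(-65) = 132  (check: 725·(-67) + 368·132 = 1)
The row with r = 1 (the gcd) gives the Bezout coefficients s = -67, t = 132.
Result: 725 · (-67) + 368 · (132) = 1.

gcd(725, 368) = 1; s = -67, t = 132 (check: 725·(-67) + 368·132 = 1).


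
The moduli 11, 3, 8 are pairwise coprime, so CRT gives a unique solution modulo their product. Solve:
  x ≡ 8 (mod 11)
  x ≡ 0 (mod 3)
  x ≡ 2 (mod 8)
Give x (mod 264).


Moduli 11, 3, 8 are pairwise coprime; by CRT there is a unique solution modulo M = 11 · 3 · 8 = 264.
Solve pairwise, accumulating the modulus:
  Start with x ≡ 8 (mod 11).
  Combine with x ≡ 0 (mod 3): since gcd(11, 3) = 1, we get a unique residue mod 33.
    Write x = 8 + 11·t and substitute into x ≡ 0 (mod 3): 11·t ≡ 0 − 8 = -8 (mod 3).
    Reduce coefficients mod 3: 2·t ≡ 1 (mod 3).
    The inverse of 2 mod 3 is 2 (since 2·2 = 4 = 1·3 + 1), so t ≡ 2·1 = 2 ≡ 2 (mod 3).
    Then x = 8 + 11·2 = 30, valid modulo lcm(11, 3) = 33: x ≡ 30 (mod 33).
  Combine with x ≡ 2 (mod 8): since gcd(33, 8) = 1, we get a unique residue mod 264.
    Write x = 30 + 33·t and substitute into x ≡ 2 (mod 8): 33·t ≡ 2 − 30 = -28 (mod 8).
    Reduce coefficients mod 8: 1·t ≡ 4 (mod 8).
    So t ≡ 4 (mod 8).
    Then x = 30 + 33·4 = 162, valid modulo lcm(33, 8) = 264: x ≡ 162 (mod 264).
Verify: 162 mod 11 = 8 ✓, 162 mod 3 = 0 ✓, 162 mod 8 = 2 ✓.

x ≡ 162 (mod 264).


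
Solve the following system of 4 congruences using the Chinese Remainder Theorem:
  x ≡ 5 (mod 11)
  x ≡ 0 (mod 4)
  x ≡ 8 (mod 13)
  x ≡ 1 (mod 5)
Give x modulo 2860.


Product of moduli M = 11 · 4 · 13 · 5 = 2860.
Merge one congruence at a time:
  Start: x ≡ 5 (mod 11).
  Combine with x ≡ 0 (mod 4); new modulus lcm = 44.
    Write x = 5 + 11·t and substitute into x ≡ 0 (mod 4): 11·t ≡ 0 − 5 = -5 (mod 4).
    Reduce coefficients mod 4: 3·t ≡ 3 (mod 4).
    The inverse of 3 mod 4 is 3 (since 3·3 = 9 = 2·4 + 1), so t ≡ 3·3 = 9 ≡ 1 (mod 4).
    Then x = 5 + 11·1 = 16, valid modulo lcm(11, 4) = 44: x ≡ 16 (mod 44).
  Combine with x ≡ 8 (mod 13); new modulus lcm = 572.
    Write x = 16 + 44·t and substitute into x ≡ 8 (mod 13): 44·t ≡ 8 − 16 = -8 (mod 13).
    Reduce coefficients mod 13: 5·t ≡ 5 (mod 13).
    The inverse of 5 mod 13 is 8 (since 5·8 = 40 = 3·13 + 1), so t ≡ 8·5 = 40 ≡ 1 (mod 13).
    Then x = 16 + 44·1 = 60, valid modulo lcm(44, 13) = 572: x ≡ 60 (mod 572).
  Combine with x ≡ 1 (mod 5); new modulus lcm = 2860.
    Write x = 60 + 572·t and substitute into x ≡ 1 (mod 5): 572·t ≡ 1 − 60 = -59 (mod 5).
    Reduce coefficients mod 5: 2·t ≡ 1 (mod 5).
    The inverse of 2 mod 5 is 3 (since 2·3 = 6 = 1·5 + 1), so t ≡ 3·1 = 3 ≡ 3 (mod 5).
    Then x = 60 + 572·3 = 1776, valid modulo lcm(572, 5) = 2860: x ≡ 1776 (mod 2860).
Verify against each original: 1776 mod 11 = 5, 1776 mod 4 = 0, 1776 mod 13 = 8, 1776 mod 5 = 1.

x ≡ 1776 (mod 2860).


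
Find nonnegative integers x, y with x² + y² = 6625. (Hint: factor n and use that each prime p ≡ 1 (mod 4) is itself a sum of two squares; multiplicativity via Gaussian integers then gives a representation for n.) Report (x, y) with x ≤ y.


Step 1: Factor n = 6625 = 5^3 · 53.
Step 2: Check the mod-4 condition on each prime factor: 5 ≡ 1 (mod 4), exponent 3; 53 ≡ 1 (mod 4), exponent 1.
All primes ≡ 3 (mod 4) appear to even exponent (or don't appear), so by the two-squares theorem n IS expressible as a sum of two squares.
Step 3: Build a representation. Group n = k² · m with k = 5 and m = 5 · 53 = 265 (a product of primes ≡ 1 (mod 4)); a representation of m scales to one of n via (k·x)² + (k·y)² = k²(x² + y²). Each prime p ≡ 1 (mod 4) is itself a sum of two squares; find a² by testing p − a² for a perfect square:
  5: 5 − 1² = 4 = 2² ⇒ 5 = 1² + 2².
  53: 53 − 1² = 52, 53 − 2² = 49 = 7² ⇒ 53 = 2² + 7².
  Combine using the Brahmagupta–Fibonacci identity (a² + b²)(c² + d²) = (ac − bd)² + (ad + bc)² = (ac + bd)² + (ad − bc)²:
  5 · 53 = 265: from (1² + 2²)(2² + 7²), take (1·2 − 2·7, 1·7 + 2·2) = (2 − 14, 7 + 4) = (-12, 11); dropping signs (only squares matter) gives (12, 11); check 12² + 11² = 144 + 121 = 265 ✓.
  Scale by k = 5: (5·12, 5·11) = (60, 55).
Step 4: Order so x ≤ y and verify: 55² + 60² = 3025 + 3600 = 6625 = n. ✓

n = 6625 = 55² + 60² (one valid representation with x ≤ y).


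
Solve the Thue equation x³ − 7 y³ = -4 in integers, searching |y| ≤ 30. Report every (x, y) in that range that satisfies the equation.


The equation is x³ - 7y³ = -4. For fixed y, x³ = 7·y³ − 4, so a solution requires the RHS to be a perfect cube.
Strategy: iterate y from -30 to 30, compute RHS = 7·y³ − 4, and check whether it is a (positive or negative) perfect cube.
Check small values of y:
  y = 0: RHS = -4 is not a perfect cube.
  y = 1: RHS = 3 is not a perfect cube.
  y = -1: RHS = -11 is not a perfect cube.
  y = 2: RHS = 52 is not a perfect cube.
  y = -2: RHS = -60 is not a perfect cube.
  y = 3: RHS = 185 is not a perfect cube.
  y = -3: RHS = -193 is not a perfect cube.
Continuing the search up to |y| = 30 finds no solutions either.
No (x, y) in the scanned range satisfies the equation.

No integer solutions with |y| ≤ 30.


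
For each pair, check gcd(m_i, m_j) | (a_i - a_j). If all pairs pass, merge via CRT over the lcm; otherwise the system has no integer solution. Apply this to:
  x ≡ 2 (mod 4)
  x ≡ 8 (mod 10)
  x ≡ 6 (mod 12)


Moduli 4, 10, 12 are not pairwise coprime, so CRT works modulo lcm(m_i) when all pairwise compatibility conditions hold.
Pairwise compatibility: gcd(m_i, m_j) must divide a_i - a_j for every pair.
Merge one congruence at a time:
  Start: x ≡ 2 (mod 4).
  Combine with x ≡ 8 (mod 10): gcd(4, 10) = 2; 8 - 2 = 6, which IS divisible by 2, so compatible.
    Write x = 2 + 4·t and substitute into x ≡ 8 (mod 10): 4·t ≡ 8 − 2 = 6 (mod 10).
    Divide the congruence (and modulus) by g = 2: 2·t ≡ 3 (mod 5).
    The inverse of 2 mod 5 is 3 (since 2·3 = 6 = 1·5 + 1), so t ≡ 3·3 = 9 ≡ 4 (mod 5).
    Then x = 2 + 4·4 = 18, valid modulo lcm(4, 10) = 20: x ≡ 18 (mod 20).
  Combine with x ≡ 6 (mod 12): gcd(20, 12) = 4; 6 - 18 = -12, which IS divisible by 4, so compatible.
    Write x = 18 + 20·t and substitute into x ≡ 6 (mod 12): 20·t ≡ 6 − 18 = -12 (mod 12).
    Divide the congruence (and modulus) by g = 4: 5·t ≡ -3 (mod 3).
    Reduce coefficients mod 3: 2·t ≡ 0 (mod 3).
    The inverse of 2 mod 3 is 2 (since 2·2 = 4 = 1·3 + 1), so t ≡ 2·0 = 0 ≡ 0 (mod 3).
    Then x = 18 + 20·0 = 18, valid modulo lcm(20, 12) = 60: x ≡ 18 (mod 60).
Verify: 18 mod 4 = 2, 18 mod 10 = 8, 18 mod 12 = 6.

x ≡ 18 (mod 60).


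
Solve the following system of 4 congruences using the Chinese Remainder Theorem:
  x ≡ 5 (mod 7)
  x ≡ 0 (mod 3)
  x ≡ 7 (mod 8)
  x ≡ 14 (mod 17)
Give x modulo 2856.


Product of moduli M = 7 · 3 · 8 · 17 = 2856.
Merge one congruence at a time:
  Start: x ≡ 5 (mod 7).
  Combine with x ≡ 0 (mod 3); new modulus lcm = 21.
    Write x = 5 + 7·t and substitute into x ≡ 0 (mod 3): 7·t ≡ 0 − 5 = -5 (mod 3).
    Reduce coefficients mod 3: 1·t ≡ 1 (mod 3).
    So t ≡ 1 (mod 3).
    Then x = 5 + 7·1 = 12, valid modulo lcm(7, 3) = 21: x ≡ 12 (mod 21).
  Combine with x ≡ 7 (mod 8); new modulus lcm = 168.
    Write x = 12 + 21·t and substitute into x ≡ 7 (mod 8): 21·t ≡ 7 − 12 = -5 (mod 8).
    Reduce coefficients mod 8: 5·t ≡ 3 (mod 8).
    The inverse of 5 mod 8 is 5 (since 5·5 = 25 = 3·8 + 1), so t ≡ 5·3 = 15 ≡ 7 (mod 8).
    Then x = 12 + 21·7 = 159, valid modulo lcm(21, 8) = 168: x ≡ 159 (mod 168).
  Combine with x ≡ 14 (mod 17); new modulus lcm = 2856.
    Write x = 159 + 168·t and substitute into x ≡ 14 (mod 17): 168·t ≡ 14 − 159 = -145 (mod 17).
    Reduce coefficients mod 17: 15·t ≡ 8 (mod 17).
    The inverse of 15 mod 17 is 8 (since 15·8 = 120 = 7·17 + 1), so t ≡ 8·8 = 64 ≡ 13 (mod 17).
    Then x = 159 + 168·13 = 2343, valid modulo lcm(168, 17) = 2856: x ≡ 2343 (mod 2856).
Verify against each original: 2343 mod 7 = 5, 2343 mod 3 = 0, 2343 mod 8 = 7, 2343 mod 17 = 14.

x ≡ 2343 (mod 2856).


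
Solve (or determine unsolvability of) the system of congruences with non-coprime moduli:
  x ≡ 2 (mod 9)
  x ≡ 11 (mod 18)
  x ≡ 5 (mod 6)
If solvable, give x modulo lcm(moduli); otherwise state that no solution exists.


Moduli 9, 18, 6 are not pairwise coprime, so CRT works modulo lcm(m_i) when all pairwise compatibility conditions hold.
Pairwise compatibility: gcd(m_i, m_j) must divide a_i - a_j for every pair.
Merge one congruence at a time:
  Start: x ≡ 2 (mod 9).
  Combine with x ≡ 11 (mod 18): gcd(9, 18) = 9; 11 - 2 = 9, which IS divisible by 9, so compatible.
    Write x = 2 + 9·t and substitute into x ≡ 11 (mod 18): 9·t ≡ 11 − 2 = 9 (mod 18).
    Divide the congruence (and modulus) by g = 9: 1·t ≡ 1 (mod 2).
    So t ≡ 1 (mod 2).
    Then x = 2 + 9·1 = 11, valid modulo lcm(9, 18) = 18: x ≡ 11 (mod 18).
  Combine with x ≡ 5 (mod 6): gcd(18, 6) = 6; 5 - 11 = -6, which IS divisible by 6, so compatible.
    Write x = 11 + 18·t and substitute into x ≡ 5 (mod 6): 18·t ≡ 5 − 11 = -6 (mod 6).
    Divide the congruence (and modulus) by g = 6: 3·t ≡ -1 (mod 1).
    Modulo 1 every t works; take t = 0.
    Then x = 11 + 18·0 = 11, valid modulo lcm(18, 6) = 18: x ≡ 11 (mod 18).
Verify: 11 mod 9 = 2, 11 mod 18 = 11, 11 mod 6 = 5.

x ≡ 11 (mod 18).


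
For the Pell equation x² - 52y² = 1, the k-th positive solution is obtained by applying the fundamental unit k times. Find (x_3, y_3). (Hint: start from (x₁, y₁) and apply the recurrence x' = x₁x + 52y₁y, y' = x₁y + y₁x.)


Step 1: Find the fundamental solution (x₁, y₁) of x² - 52y² = 1.
  Expand √52 as a continued fraction. a₀ = ⌊√52⌋ = 7; iterate m_{k+1} = d_k·a_k − m_k, d_{k+1} = (52 − m_{k+1}²)/d_k, a_{k+1} = ⌊(a₀ + m_{k+1})/d_{k+1}⌋ (starting m₀ = 0, d₀ = 1), with convergents p_k = a_k·p_{k-1} + p_{k-2}, q_k = a_k·q_{k-1} + q_{k-2} (p₋₁ = 1, q₋₁ = 0):
  k = 0: a₀ = 7; p₀/q₀ = 7/1; p₀² − 52·q₀² = 49 − 52 = -3.
  k = 1: m = 7, d = 3, a = ⌊(7 + 7)/3⌋ = 4; p/q = (4·7 + 1)/(4·1 + 0) = 29/4; p² − 52·q² = 841 − 832 = 9.
  k = 2: m = 5, d = 9, a = ⌊(7 + 5)/9⌋ = 1; p/q = (1·29 + 7)/(1·4 + 1) = 36/5; p² − 52·q² = 1296 − 1300 = -4.
  k = 3: m = 4, d = 4, a = ⌊(7 + 4)/4⌋ = 2; p/q = (2·36 + 29)/(2·5 + 4) = 101/14; p² − 52·q² = 10201 − 10192 = 9.
  k = 4: m = 4, d = 9, a = ⌊(7 + 4)/9⌋ = 1; p/q = (1·101 + 36)/(1·14 + 5) = 137/19; p² − 52·q² = 18769 − 18772 = -3.
  k = 5: m = 5, d = 3, a = ⌊(7 + 5)/3⌋ = 4; p/q = (4·137 + 101)/(4·19 + 14) = 649/90; p² − 52·q² = 421201 − 421200 = 1.
  The first convergent with p² − 52·q² = 1 gives the fundamental solution (x₁, y₁) = (649, 90).
Step 2: Apply the recurrence (x_{n+1}, y_{n+1}) = (x₁x_n + 52y₁y_n, x₁y_n + y₁x_n) repeatedly.
  From (x_1, y_1) = (649, 90): x_2 = 649·649 + 52·90·90 = 842401; y_2 = 649·90 + 90·649 = 116820.
  From (x_2, y_2) = (842401, 116820): x_3 = 649·842401 + 52·90·116820 = 1093435849; y_3 = 649·116820 + 90·842401 = 151632270.
Step 3: Verify x_3² - 52·y_3² = 1195601955878350801 - 1195601955878350800 = 1 (should be 1). ✓

(x_1, y_1) = (649, 90); (x_3, y_3) = (1093435849, 151632270).


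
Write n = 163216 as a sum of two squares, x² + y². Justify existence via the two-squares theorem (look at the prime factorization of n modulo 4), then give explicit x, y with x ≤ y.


Step 1: Factor n = 163216 = 2^4 · 101^2.
Step 2: Check the mod-4 condition on each prime factor: 2 = 2 (special); 101 ≡ 1 (mod 4), exponent 2.
All primes ≡ 3 (mod 4) appear to even exponent (or don't appear), so by the two-squares theorem n IS expressible as a sum of two squares.
Step 3: Build a representation. Group n = k² · m with k = 4 and m = 101 · 101 = 10201 (a product of primes ≡ 1 (mod 4)); a representation of m scales to one of n via (k·x)² + (k·y)² = k²(x² + y²). Each prime p ≡ 1 (mod 4) is itself a sum of two squares; find a² by testing p − a² for a perfect square:
  101: 101 − 1² = 100 = 10² ⇒ 101 = 1² + 10².
  Combine using the Brahmagupta–Fibonacci identity (a² + b²)(c² + d²) = (ac − bd)² + (ad + bc)² = (ac + bd)² + (ad − bc)²:
  101 · 101 = 10201: from (1² + 10²)(1² + 10²), take (1·1 − 10·10, 1·10 + 10·1) = (1 − 100, 10 + 10) = (-99, 20); dropping signs (only squares matter) gives (99, 20); check 99² + 20² = 9801 + 400 = 10201 ✓.
  Scale by k = 4: (4·99, 4·20) = (396, 80).
Step 4: Order so x ≤ y and verify: 80² + 396² = 6400 + 156816 = 163216 = n. ✓

n = 163216 = 80² + 396² (one valid representation with x ≤ y).


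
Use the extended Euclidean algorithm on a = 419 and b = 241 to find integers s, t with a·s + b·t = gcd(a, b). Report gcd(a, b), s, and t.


Euclidean algorithm on (419, 241) — divide until remainder is 0:
  419 = 1 · 241 + 178
  241 = 1 · 178 + 63
  178 = 2 · 63 + 52
  63 = 1 · 52 + 11
  52 = 4 · 11 + 8
  11 = 1 · 8 + 3
  8 = 2 · 3 + 2
  3 = 1 · 2 + 1
  2 = 2 · 1 + 0
gcd(419, 241) = 1.
Track Bezout coefficients alongside the remainders: start with r₀ = 419 = a·1 + b·0 (s = 1, t = 0) and r₁ = 241 = a·0 + b·1 (s = 0, t = 1); each new remainder r_{k+1} = r_{k-1} − q_k·r_k inherits s_{k+1} = s_{k-1} − q_k·s_k, t_{k+1} = t_{k-1} − q_k·t_k, so r_k = a·s_k + b·t_k at every step:
  q = 1: r = 178, s = 1 − 1·0 = 1, t = 0 − 1·1 = -1  (check: 419·1 + 241·(-1) = 178)
  q = 1: r = 63, s = 0 − 1·1 = -1, t = 1 − 1·(-1) = 2  (check: 419·(-1) + 241·2 = 63)
  q = 2: r = 52, s = 1 − 2·(-1) = 3, t = -1 − 2·2 = -5  (check: 419·3 + 241·(-5) = 52)
  q = 1: r = 11, s = -1 − 1·3 = -4, t = 2 − 1·(-5) = 7  (check: 419·(-4) + 241·7 = 11)
  q = 4: r = 8, s = 3 − 4·(-4) = 19, t = -5 − 4·7 = -33  (check: 419·19 + 241·(-33) = 8)
  q = 1: r = 3, s = -4 − 1·19 = -23, t = 7 − 1·(-33) = 40  (check: 419·(-23) + 241·40 = 3)
  q = 2: r = 2, s = 19 − 2·(-23) = 65, t = -33 − 2·40 = -113  (check: 419·65 + 241·(-113) = 2)
  q = 1: r = 1, s = -23 − 1·65 = -88, t = 40 − 1·(-113) = 153  (check: 419·(-88) + 241·153 = 1)
The row with r = 1 (the gcd) gives the Bezout coefficients s = -88, t = 153.
Result: 419 · (-88) + 241 · (153) = 1.

gcd(419, 241) = 1; s = -88, t = 153 (check: 419·(-88) + 241·153 = 1).


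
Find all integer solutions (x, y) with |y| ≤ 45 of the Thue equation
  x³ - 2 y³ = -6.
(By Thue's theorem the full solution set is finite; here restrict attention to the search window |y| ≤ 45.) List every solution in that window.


The equation is x³ - 2y³ = -6. For fixed y, x³ = 2·y³ − 6, so a solution requires the RHS to be a perfect cube.
Strategy: iterate y from -45 to 45, compute RHS = 2·y³ − 6, and check whether it is a (positive or negative) perfect cube.
Check small values of y:
  y = 0: RHS = -6 is not a perfect cube.
  y = 1: RHS = -4 is not a perfect cube.
  y = -1: RHS = -8 = (-2)³ ⇒ x = -2 works.
  y = 2: RHS = 10 is not a perfect cube.
  y = -2: RHS = -22 is not a perfect cube.
  y = 3: RHS = 48 is not a perfect cube.
  y = -3: RHS = -60 is not a perfect cube.
Continuing the search up to |y| = 45 finds no further solutions beyond those listed.
Collected solutions: (-2, -1).

Solutions (with |y| ≤ 45): (-2, -1).


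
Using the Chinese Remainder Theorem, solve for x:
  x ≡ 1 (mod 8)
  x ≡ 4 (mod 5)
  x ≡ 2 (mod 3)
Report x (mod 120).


Moduli 8, 5, 3 are pairwise coprime; by CRT there is a unique solution modulo M = 8 · 5 · 3 = 120.
Solve pairwise, accumulating the modulus:
  Start with x ≡ 1 (mod 8).
  Combine with x ≡ 4 (mod 5): since gcd(8, 5) = 1, we get a unique residue mod 40.
    Write x = 1 + 8·t and substitute into x ≡ 4 (mod 5): 8·t ≡ 4 − 1 = 3 (mod 5).
    Reduce coefficients mod 5: 3·t ≡ 3 (mod 5).
    The inverse of 3 mod 5 is 2 (since 3·2 = 6 = 1·5 + 1), so t ≡ 2·3 = 6 ≡ 1 (mod 5).
    Then x = 1 + 8·1 = 9, valid modulo lcm(8, 5) = 40: x ≡ 9 (mod 40).
  Combine with x ≡ 2 (mod 3): since gcd(40, 3) = 1, we get a unique residue mod 120.
    Write x = 9 + 40·t and substitute into x ≡ 2 (mod 3): 40·t ≡ 2 − 9 = -7 (mod 3).
    Reduce coefficients mod 3: 1·t ≡ 2 (mod 3).
    So t ≡ 2 (mod 3).
    Then x = 9 + 40·2 = 89, valid modulo lcm(40, 3) = 120: x ≡ 89 (mod 120).
Verify: 89 mod 8 = 1 ✓, 89 mod 5 = 4 ✓, 89 mod 3 = 2 ✓.

x ≡ 89 (mod 120).


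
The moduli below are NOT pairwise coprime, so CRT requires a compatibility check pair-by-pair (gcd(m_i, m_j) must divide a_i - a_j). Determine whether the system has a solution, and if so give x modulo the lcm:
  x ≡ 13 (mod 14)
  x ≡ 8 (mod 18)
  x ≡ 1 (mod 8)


Moduli 14, 18, 8 are not pairwise coprime, so CRT works modulo lcm(m_i) when all pairwise compatibility conditions hold.
Pairwise compatibility: gcd(m_i, m_j) must divide a_i - a_j for every pair.
Merge one congruence at a time:
  Start: x ≡ 13 (mod 14).
  Combine with x ≡ 8 (mod 18): gcd(14, 18) = 2, and 8 - 13 = -5 is NOT divisible by 2.
    ⇒ system is inconsistent (no integer solution).

No solution (the system is inconsistent).


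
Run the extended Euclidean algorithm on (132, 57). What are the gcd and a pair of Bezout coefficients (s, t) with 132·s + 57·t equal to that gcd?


Euclidean algorithm on (132, 57) — divide until remainder is 0:
  132 = 2 · 57 + 18
  57 = 3 · 18 + 3
  18 = 6 · 3 + 0
gcd(132, 57) = 3.
Track Bezout coefficients alongside the remainders: start with r₀ = 132 = a·1 + b·0 (s = 1, t = 0) and r₁ = 57 = a·0 + b·1 (s = 0, t = 1); each new remainder r_{k+1} = r_{k-1} − q_k·r_k inherits s_{k+1} = s_{k-1} − q_k·s_k, t_{k+1} = t_{k-1} − q_k·t_k, so r_k = a·s_k + b·t_k at every step:
  q = 2: r = 18, s = 1 − 2·0 = 1, t = 0 − 2·1 = -2  (check: 132·1 + 57·(-2) = 18)
  q = 3: r = 3, s = 0 − 3·1 = -3, t = 1 − 3·(-2) = 7  (check: 132·(-3) + 57·7 = 3)
The row with r = 3 (the gcd) gives the Bezout coefficients s = -3, t = 7.
Result: 132 · (-3) + 57 · (7) = 3.

gcd(132, 57) = 3; s = -3, t = 7 (check: 132·(-3) + 57·7 = 3).


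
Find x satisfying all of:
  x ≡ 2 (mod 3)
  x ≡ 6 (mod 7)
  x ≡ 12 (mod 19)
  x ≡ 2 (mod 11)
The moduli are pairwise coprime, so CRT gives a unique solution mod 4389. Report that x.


Product of moduli M = 3 · 7 · 19 · 11 = 4389.
Merge one congruence at a time:
  Start: x ≡ 2 (mod 3).
  Combine with x ≡ 6 (mod 7); new modulus lcm = 21.
    Write x = 2 + 3·t and substitute into x ≡ 6 (mod 7): 3·t ≡ 6 − 2 = 4 (mod 7).
    The inverse of 3 mod 7 is 5 (since 3·5 = 15 = 2·7 + 1), so t ≡ 5·4 = 20 ≡ 6 (mod 7).
    Then x = 2 + 3·6 = 20, valid modulo lcm(3, 7) = 21: x ≡ 20 (mod 21).
  Combine with x ≡ 12 (mod 19); new modulus lcm = 399.
    Write x = 20 + 21·t and substitute into x ≡ 12 (mod 19): 21·t ≡ 12 − 20 = -8 (mod 19).
    Reduce coefficients mod 19: 2·t ≡ 11 (mod 19).
    The inverse of 2 mod 19 is 10 (since 2·10 = 20 = 1·19 + 1), so t ≡ 10·11 = 110 ≡ 15 (mod 19).
    Then x = 20 + 21·15 = 335, valid modulo lcm(21, 19) = 399: x ≡ 335 (mod 399).
  Combine with x ≡ 2 (mod 11); new modulus lcm = 4389.
    Write x = 335 + 399·t and substitute into x ≡ 2 (mod 11): 399·t ≡ 2 − 335 = -333 (mod 11).
    Reduce coefficients mod 11: 3·t ≡ 8 (mod 11).
    The inverse of 3 mod 11 is 4 (since 3·4 = 12 = 1·11 + 1), so t ≡ 4·8 = 32 ≡ 10 (mod 11).
    Then x = 335 + 399·10 = 4325, valid modulo lcm(399, 11) = 4389: x ≡ 4325 (mod 4389).
Verify against each original: 4325 mod 3 = 2, 4325 mod 7 = 6, 4325 mod 19 = 12, 4325 mod 11 = 2.

x ≡ 4325 (mod 4389).


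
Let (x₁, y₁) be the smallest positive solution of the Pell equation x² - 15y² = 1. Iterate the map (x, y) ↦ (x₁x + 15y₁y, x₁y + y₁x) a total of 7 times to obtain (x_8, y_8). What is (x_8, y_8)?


Step 1: Find the fundamental solution (x₁, y₁) of x² - 15y² = 1.
  Expand √15 as a continued fraction. a₀ = ⌊√15⌋ = 3; iterate m_{k+1} = d_k·a_k − m_k, d_{k+1} = (15 − m_{k+1}²)/d_k, a_{k+1} = ⌊(a₀ + m_{k+1})/d_{k+1}⌋ (starting m₀ = 0, d₀ = 1), with convergents p_k = a_k·p_{k-1} + p_{k-2}, q_k = a_k·q_{k-1} + q_{k-2} (p₋₁ = 1, q₋₁ = 0):
  k = 0: a₀ = 3; p₀/q₀ = 3/1; p₀² − 15·q₀² = 9 − 15 = -6.
  k = 1: m = 3, d = 6, a = ⌊(3 + 3)/6⌋ = 1; p/q = (1·3 + 1)/(1·1 + 0) = 4/1; p² − 15·q² = 16 − 15 = 1.
  The first convergent with p² − 15·q² = 1 gives the fundamental solution (x₁, y₁) = (4, 1).
Step 2: Apply the recurrence (x_{n+1}, y_{n+1}) = (x₁x_n + 15y₁y_n, x₁y_n + y₁x_n) repeatedly.
  From (x_1, y_1) = (4, 1): x_2 = 4·4 + 15·1·1 = 31; y_2 = 4·1 + 1·4 = 8.
  From (x_2, y_2) = (31, 8): x_3 = 4·31 + 15·1·8 = 244; y_3 = 4·8 + 1·31 = 63.
  From (x_3, y_3) = (244, 63): x_4 = 4·244 + 15·1·63 = 1921; y_4 = 4·63 + 1·244 = 496.
  From (x_4, y_4) = (1921, 496): x_5 = 4·1921 + 15·1·496 = 15124; y_5 = 4·496 + 1·1921 = 3905.
  From (x_5, y_5) = (15124, 3905): x_6 = 4·15124 + 15·1·3905 = 119071; y_6 = 4·3905 + 1·15124 = 30744.
  From (x_6, y_6) = (119071, 30744): x_7 = 4·119071 + 15·1·30744 = 937444; y_7 = 4·30744 + 1·119071 = 242047.
  From (x_7, y_7) = (937444, 242047): x_8 = 4·937444 + 15·1·242047 = 7380481; y_8 = 4·242047 + 1·937444 = 1905632.
Step 3: Verify x_8² - 15·y_8² = 54471499791361 - 54471499791360 = 1 (should be 1). ✓

(x_1, y_1) = (4, 1); (x_8, y_8) = (7380481, 1905632).


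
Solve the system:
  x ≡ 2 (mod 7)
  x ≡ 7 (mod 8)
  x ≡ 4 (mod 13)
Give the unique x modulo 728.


Moduli 7, 8, 13 are pairwise coprime; by CRT there is a unique solution modulo M = 7 · 8 · 13 = 728.
Solve pairwise, accumulating the modulus:
  Start with x ≡ 2 (mod 7).
  Combine with x ≡ 7 (mod 8): since gcd(7, 8) = 1, we get a unique residue mod 56.
    Write x = 2 + 7·t and substitute into x ≡ 7 (mod 8): 7·t ≡ 7 − 2 = 5 (mod 8).
    The inverse of 7 mod 8 is 7 (since 7·7 = 49 = 6·8 + 1), so t ≡ 7·5 = 35 ≡ 3 (mod 8).
    Then x = 2 + 7·3 = 23, valid modulo lcm(7, 8) = 56: x ≡ 23 (mod 56).
  Combine with x ≡ 4 (mod 13): since gcd(56, 13) = 1, we get a unique residue mod 728.
    Write x = 23 + 56·t and substitute into x ≡ 4 (mod 13): 56·t ≡ 4 − 23 = -19 (mod 13).
    Reduce coefficients mod 13: 4·t ≡ 7 (mod 13).
    The inverse of 4 mod 13 is 10 (since 4·10 = 40 = 3·13 + 1), so t ≡ 10·7 = 70 ≡ 5 (mod 13).
    Then x = 23 + 56·5 = 303, valid modulo lcm(56, 13) = 728: x ≡ 303 (mod 728).
Verify: 303 mod 7 = 2 ✓, 303 mod 8 = 7 ✓, 303 mod 13 = 4 ✓.

x ≡ 303 (mod 728).


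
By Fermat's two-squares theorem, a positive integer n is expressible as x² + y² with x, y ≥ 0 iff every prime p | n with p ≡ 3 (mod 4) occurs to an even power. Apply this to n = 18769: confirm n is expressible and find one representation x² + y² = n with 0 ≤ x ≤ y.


Step 1: Factor n = 18769 = 137^2.
Step 2: Check the mod-4 condition on each prime factor: 137 ≡ 1 (mod 4), exponent 2.
All primes ≡ 3 (mod 4) appear to even exponent (or don't appear), so by the two-squares theorem n IS expressible as a sum of two squares.
Step 3: Build a representation. Here n = 137 · 137 is a product of primes ≡ 1 (mod 4). Each prime p ≡ 1 (mod 4) is itself a sum of two squares; find a² by testing p − a² for a perfect square:
  137: 137 − 1² = 136, 137 − 2² = 133, 137 − 3² = 128, 137 − 4² = 121 = 11² ⇒ 137 = 4² + 11².
  Combine using the Brahmagupta–Fibonacci identity (a² + b²)(c² + d²) = (ac − bd)² + (ad + bc)² = (ac + bd)² + (ad − bc)²:
  137 · 137 = 18769: from (4² + 11²)(4² + 11²), take (4·4 − 11·11, 4·11 + 11·4) = (16 − 121, 44 + 44) = (-105, 88); dropping signs (only squares matter) gives (105, 88); check 105² + 88² = 11025 + 7744 = 18769 ✓.
Step 4: Order so x ≤ y and verify: 88² + 105² = 7744 + 11025 = 18769 = n. ✓

n = 18769 = 88² + 105² (one valid representation with x ≤ y).


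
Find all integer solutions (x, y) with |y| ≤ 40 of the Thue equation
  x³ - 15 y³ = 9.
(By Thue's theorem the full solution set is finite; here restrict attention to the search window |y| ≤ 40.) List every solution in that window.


The equation is x³ - 15y³ = 9. For fixed y, x³ = 15·y³ + 9, so a solution requires the RHS to be a perfect cube.
Strategy: iterate y from -40 to 40, compute RHS = 15·y³ + 9, and check whether it is a (positive or negative) perfect cube.
Check small values of y:
  y = 0: RHS = 9 is not a perfect cube.
  y = 1: RHS = 24 is not a perfect cube.
  y = -1: RHS = -6 is not a perfect cube.
  y = 2: RHS = 129 is not a perfect cube.
  y = -2: RHS = -111 is not a perfect cube.
  y = 3: RHS = 414 is not a perfect cube.
  y = -3: RHS = -396 is not a perfect cube.
Continuing the search up to |y| = 40 finds no solutions either.
No (x, y) in the scanned range satisfies the equation.

No integer solutions with |y| ≤ 40.


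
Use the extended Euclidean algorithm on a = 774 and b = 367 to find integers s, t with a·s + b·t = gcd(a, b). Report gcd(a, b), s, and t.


Euclidean algorithm on (774, 367) — divide until remainder is 0:
  774 = 2 · 367 + 40
  367 = 9 · 40 + 7
  40 = 5 · 7 + 5
  7 = 1 · 5 + 2
  5 = 2 · 2 + 1
  2 = 2 · 1 + 0
gcd(774, 367) = 1.
Track Bezout coefficients alongside the remainders: start with r₀ = 774 = a·1 + b·0 (s = 1, t = 0) and r₁ = 367 = a·0 + b·1 (s = 0, t = 1); each new remainder r_{k+1} = r_{k-1} − q_k·r_k inherits s_{k+1} = s_{k-1} − q_k·s_k, t_{k+1} = t_{k-1} − q_k·t_k, so r_k = a·s_k + b·t_k at every step:
  q = 2: r = 40, s = 1 − 2·0 = 1, t = 0 − 2·1 = -2  (check: 774·1 + 367·(-2) = 40)
  q = 9: r = 7, s = 0 − 9·1 = -9, t = 1 − 9·(-2) = 19  (check: 774·(-9) + 367·19 = 7)
  q = 5: r = 5, s = 1 − 5·(-9) = 46, t = -2 − 5·19 = -97  (check: 774·46 + 367·(-97) = 5)
  q = 1: r = 2, s = -9 − 1·46 = -55, t = 19 − 1·(-97) = 116  (check: 774·(-55) + 367·116 = 2)
  q = 2: r = 1, s = 46 − 2·(-55) = 156, t = -97 − 2·116 = -329  (check: 774·156 + 367·(-329) = 1)
The row with r = 1 (the gcd) gives the Bezout coefficients s = 156, t = -329.
Result: 774 · (156) + 367 · (-329) = 1.

gcd(774, 367) = 1; s = 156, t = -329 (check: 774·156 + 367·(-329) = 1).


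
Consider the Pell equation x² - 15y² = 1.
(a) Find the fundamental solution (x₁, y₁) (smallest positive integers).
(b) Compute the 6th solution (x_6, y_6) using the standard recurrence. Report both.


Step 1: Find the fundamental solution (x₁, y₁) of x² - 15y² = 1.
  Expand √15 as a continued fraction. a₀ = ⌊√15⌋ = 3; iterate m_{k+1} = d_k·a_k − m_k, d_{k+1} = (15 − m_{k+1}²)/d_k, a_{k+1} = ⌊(a₀ + m_{k+1})/d_{k+1}⌋ (starting m₀ = 0, d₀ = 1), with convergents p_k = a_k·p_{k-1} + p_{k-2}, q_k = a_k·q_{k-1} + q_{k-2} (p₋₁ = 1, q₋₁ = 0):
  k = 0: a₀ = 3; p₀/q₀ = 3/1; p₀² − 15·q₀² = 9 − 15 = -6.
  k = 1: m = 3, d = 6, a = ⌊(3 + 3)/6⌋ = 1; p/q = (1·3 + 1)/(1·1 + 0) = 4/1; p² − 15·q² = 16 − 15 = 1.
  The first convergent with p² − 15·q² = 1 gives the fundamental solution (x₁, y₁) = (4, 1).
Step 2: Apply the recurrence (x_{n+1}, y_{n+1}) = (x₁x_n + 15y₁y_n, x₁y_n + y₁x_n) repeatedly.
  From (x_1, y_1) = (4, 1): x_2 = 4·4 + 15·1·1 = 31; y_2 = 4·1 + 1·4 = 8.
  From (x_2, y_2) = (31, 8): x_3 = 4·31 + 15·1·8 = 244; y_3 = 4·8 + 1·31 = 63.
  From (x_3, y_3) = (244, 63): x_4 = 4·244 + 15·1·63 = 1921; y_4 = 4·63 + 1·244 = 496.
  From (x_4, y_4) = (1921, 496): x_5 = 4·1921 + 15·1·496 = 15124; y_5 = 4·496 + 1·1921 = 3905.
  From (x_5, y_5) = (15124, 3905): x_6 = 4·15124 + 15·1·3905 = 119071; y_6 = 4·3905 + 1·15124 = 30744.
Step 3: Verify x_6² - 15·y_6² = 14177903041 - 14177903040 = 1 (should be 1). ✓

(x_1, y_1) = (4, 1); (x_6, y_6) = (119071, 30744).


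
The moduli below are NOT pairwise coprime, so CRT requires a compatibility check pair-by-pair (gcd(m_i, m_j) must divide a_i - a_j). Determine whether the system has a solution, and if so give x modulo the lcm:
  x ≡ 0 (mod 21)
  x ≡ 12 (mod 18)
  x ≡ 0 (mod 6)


Moduli 21, 18, 6 are not pairwise coprime, so CRT works modulo lcm(m_i) when all pairwise compatibility conditions hold.
Pairwise compatibility: gcd(m_i, m_j) must divide a_i - a_j for every pair.
Merge one congruence at a time:
  Start: x ≡ 0 (mod 21).
  Combine with x ≡ 12 (mod 18): gcd(21, 18) = 3; 12 - 0 = 12, which IS divisible by 3, so compatible.
    Write x = 0 + 21·t and substitute into x ≡ 12 (mod 18): 21·t ≡ 12 − 0 = 12 (mod 18).
    Divide the congruence (and modulus) by g = 3: 7·t ≡ 4 (mod 6).
    Reduce coefficients mod 6: 1·t ≡ 4 (mod 6).
    So t ≡ 4 (mod 6).
    Then x = 0 + 21·4 = 84, valid modulo lcm(21, 18) = 126: x ≡ 84 (mod 126).
  Combine with x ≡ 0 (mod 6): gcd(126, 6) = 6; 0 - 84 = -84, which IS divisible by 6, so compatible.
    Write x = 84 + 126·t and substitute into x ≡ 0 (mod 6): 126·t ≡ 0 − 84 = -84 (mod 6).
    Divide the congruence (and modulus) by g = 6: 21·t ≡ -14 (mod 1).
    Modulo 1 every t works; take t = 0.
    Then x = 84 + 126·0 = 84, valid modulo lcm(126, 6) = 126: x ≡ 84 (mod 126).
Verify: 84 mod 21 = 0, 84 mod 18 = 12, 84 mod 6 = 0.

x ≡ 84 (mod 126).


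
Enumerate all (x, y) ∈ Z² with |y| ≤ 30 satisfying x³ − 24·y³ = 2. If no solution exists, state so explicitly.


The equation is x³ - 24y³ = 2. For fixed y, x³ = 24·y³ + 2, so a solution requires the RHS to be a perfect cube.
Strategy: iterate y from -30 to 30, compute RHS = 24·y³ + 2, and check whether it is a (positive or negative) perfect cube.
Check small values of y:
  y = 0: RHS = 2 is not a perfect cube.
  y = 1: RHS = 26 is not a perfect cube.
  y = -1: RHS = -22 is not a perfect cube.
  y = 2: RHS = 194 is not a perfect cube.
  y = -2: RHS = -190 is not a perfect cube.
  y = 3: RHS = 650 is not a perfect cube.
  y = -3: RHS = -646 is not a perfect cube.
Continuing the search up to |y| = 30 finds no solutions either.
No (x, y) in the scanned range satisfies the equation.

No integer solutions with |y| ≤ 30.


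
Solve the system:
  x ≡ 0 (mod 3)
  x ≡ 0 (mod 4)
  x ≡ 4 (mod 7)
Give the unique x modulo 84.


Moduli 3, 4, 7 are pairwise coprime; by CRT there is a unique solution modulo M = 3 · 4 · 7 = 84.
Solve pairwise, accumulating the modulus:
  Start with x ≡ 0 (mod 3).
  Combine with x ≡ 0 (mod 4): since gcd(3, 4) = 1, we get a unique residue mod 12.
    Write x = 0 + 3·t and substitute into x ≡ 0 (mod 4): 3·t ≡ 0 − 0 = 0 (mod 4).
    The inverse of 3 mod 4 is 3 (since 3·3 = 9 = 2·4 + 1), so t ≡ 3·0 = 0 ≡ 0 (mod 4).
    Then x = 0 + 3·0 = 0, valid modulo lcm(3, 4) = 12: x ≡ 0 (mod 12).
  Combine with x ≡ 4 (mod 7): since gcd(12, 7) = 1, we get a unique residue mod 84.
    Write x = 0 + 12·t and substitute into x ≡ 4 (mod 7): 12·t ≡ 4 − 0 = 4 (mod 7).
    Reduce coefficients mod 7: 5·t ≡ 4 (mod 7).
    The inverse of 5 mod 7 is 3 (since 5·3 = 15 = 2·7 + 1), so t ≡ 3·4 = 12 ≡ 5 (mod 7).
    Then x = 0 + 12·5 = 60, valid modulo lcm(12, 7) = 84: x ≡ 60 (mod 84).
Verify: 60 mod 3 = 0 ✓, 60 mod 4 = 0 ✓, 60 mod 7 = 4 ✓.

x ≡ 60 (mod 84).
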